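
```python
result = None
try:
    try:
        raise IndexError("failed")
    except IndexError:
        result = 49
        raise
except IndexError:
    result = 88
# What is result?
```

Step-by-step execution trace:
1. Inner try: `raise IndexError("failed")` raises IndexError.
2. Inner `except IndexError` matches → result = 49.
3. bare `raise` re-raises the same IndexError.
4. Outer `except IndexError` matches → result = 88.
Result: 88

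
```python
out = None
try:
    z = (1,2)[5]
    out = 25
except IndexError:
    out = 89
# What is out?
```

Step-by-step execution trace:
1. `z = (1,2)[5]` raises IndexError.
2. `out = 25` is not reached.
3. `except IndexError` matches → out = 89.
Result: 89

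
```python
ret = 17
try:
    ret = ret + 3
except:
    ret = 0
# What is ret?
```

Step-by-step execution trace:
1. ret starts at 17.
2. try: `ret = ret + 3` → ret = 20. No exception raised.
3. `except` is skipped.
Result: 20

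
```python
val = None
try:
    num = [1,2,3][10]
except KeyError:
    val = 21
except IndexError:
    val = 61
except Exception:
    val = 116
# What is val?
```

Step-by-step execution trace:
1. `num = [1,2,3][10]` raises IndexError.
2. `except KeyError` does not match IndexError; skipped.
3. `except IndexError` matches → val = 61.
4. Remaining except clauses are skipped.
Result: 61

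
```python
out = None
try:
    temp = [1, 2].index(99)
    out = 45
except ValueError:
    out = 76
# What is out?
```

Step-by-step execution trace:
1. `temp = [1, 2].index(99)` raises ValueError.
2. `out = 45` is not reached.
3. `except ValueError` matches → out = 76.
Result: 76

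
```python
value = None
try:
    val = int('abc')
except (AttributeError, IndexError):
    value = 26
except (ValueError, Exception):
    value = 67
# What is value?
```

Step-by-step execution trace:
1. `val = int('abc')` raises ValueError.
2. `except (AttributeError, IndexError)` does not match ValueError; skipped.
3. `except (ValueError, Exception)` matches (ValueError is in the tuple) → value = 67.
Result: 67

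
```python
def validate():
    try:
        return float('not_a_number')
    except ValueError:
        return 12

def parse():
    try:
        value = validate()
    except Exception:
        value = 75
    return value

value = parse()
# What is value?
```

Step-by-step execution trace:
1. `parse()` calls `validate()`.
2. In validate: `float('not_a_number')` raises ValueError; `except ValueError` catches it → returns 12.
3. In parse: `value = validate()` → value = 12. No exception reaches parse.
4. `except Exception` is skipped; parse returns 12.
5. value = 12.
Result: 12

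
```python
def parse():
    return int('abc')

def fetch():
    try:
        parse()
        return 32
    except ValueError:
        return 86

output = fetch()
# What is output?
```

Step-by-step execution trace:
1. `fetch()` calls `parse()`.
2. `parse()` evaluates `int('abc')`, which raises ValueError; it propagates to the caller.
3. `return 32` is not reached.
4. `except ValueError` in fetch matches → returns 86.
5. output = 86.
Result: 86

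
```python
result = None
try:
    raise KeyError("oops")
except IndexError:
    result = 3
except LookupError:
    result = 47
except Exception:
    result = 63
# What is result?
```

Step-by-step execution trace:
1. `raise KeyError(...)` raises KeyError.
2. `except IndexError` does not match (KeyError is not a subclass of IndexError); skipped.
3. `except LookupError` matches (KeyError is a subclass of LookupError) → result = 47.
4. `except Exception` is not reached.
Result: 47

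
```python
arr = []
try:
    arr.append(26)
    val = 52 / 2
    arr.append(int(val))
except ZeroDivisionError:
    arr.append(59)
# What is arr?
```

Step-by-step execution trace:
1. try: `arr.append(26)` → arr = [26].
2. `val = 52 / 2` → val = 26.0. No exception raised.
3. `arr.append(int(val))` → arr = [26, 26].
4. `except ZeroDivisionError` is skipped (no exception was raised).
Result: [26, 26]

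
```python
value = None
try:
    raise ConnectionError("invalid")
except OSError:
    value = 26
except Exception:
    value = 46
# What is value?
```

Step-by-step execution trace:
1. `raise ConnectionError(...)` raises ConnectionError.
2. `except OSError` matches (ConnectionError is a subclass of OSError) → value = 26.
3. `except Exception` is not reached.
Result: 26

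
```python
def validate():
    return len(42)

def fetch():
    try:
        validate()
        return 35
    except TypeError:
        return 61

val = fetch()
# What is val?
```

Step-by-step execution trace:
1. `fetch()` calls `validate()`.
2. `validate()` evaluates `len(42)`, which raises TypeError; it propagates to the caller.
3. `return 35` is not reached.
4. `except TypeError` in fetch matches → returns 61.
5. val = 61.
Result: 61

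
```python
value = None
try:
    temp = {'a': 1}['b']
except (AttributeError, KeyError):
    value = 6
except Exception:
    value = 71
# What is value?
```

Step-by-step execution trace:
1. `temp = {'a': 1}['b']` raises KeyError.
2. `except (AttributeError, KeyError)` matches (KeyError is in the tuple) → value = 6.
3. `except Exception` is not reached.
Result: 6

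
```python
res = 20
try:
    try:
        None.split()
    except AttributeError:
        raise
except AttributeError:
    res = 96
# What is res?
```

Step-by-step execution trace:
1. Inner try: `None.split()` raises AttributeError.
2. Inner `except AttributeError` matches; bare `raise` re-raises the same AttributeError.
3. Outer `except AttributeError` matches → res = 96.
Result: 96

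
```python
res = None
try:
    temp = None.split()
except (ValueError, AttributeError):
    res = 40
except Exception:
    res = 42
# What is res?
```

Step-by-step execution trace:
1. `temp = None.split()` raises AttributeError.
2. `except (ValueError, AttributeError)` matches (AttributeError is in the tuple) → res = 40.
3. `except Exception` is not reached.
Result: 40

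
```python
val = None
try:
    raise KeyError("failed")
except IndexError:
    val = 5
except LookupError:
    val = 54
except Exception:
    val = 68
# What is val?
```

Step-by-step execution trace:
1. `raise KeyError(...)` raises KeyError.
2. `except IndexError` does not match (KeyError is not a subclass of IndexError); skipped.
3. `except LookupError` matches (KeyError is a subclass of LookupError) → val = 54.
4. `except Exception` is not reached.
Result: 54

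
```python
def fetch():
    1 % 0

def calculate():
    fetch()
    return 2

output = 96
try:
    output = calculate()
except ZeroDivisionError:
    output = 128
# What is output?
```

Step-by-step execution trace:
1. output starts at 96.
2. try: `calculate()` calls `fetch()`.
3. `fetch()` evaluates `1 % 0`, which raises ZeroDivisionError; it propagates through calculate (uncaught).
4. `return 2` in calculate is not reached; the assignment to output does not complete.
5. `except ZeroDivisionError` matches → output = 128.
Result: 128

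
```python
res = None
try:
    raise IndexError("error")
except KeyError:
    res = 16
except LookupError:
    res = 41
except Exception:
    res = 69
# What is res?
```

Step-by-step execution trace:
1. `raise IndexError(...)` raises IndexError.
2. `except KeyError` does not match (IndexError is not a subclass of KeyError); skipped.
3. `except LookupError` matches (IndexError is a subclass of LookupError) → res = 41.
4. `except Exception` is not reached.
Result: 41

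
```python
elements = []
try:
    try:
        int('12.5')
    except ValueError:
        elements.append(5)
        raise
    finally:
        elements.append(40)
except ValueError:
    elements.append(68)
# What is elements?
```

Step-by-step execution trace:
1. Inner try: `int('12.5')` raises ValueError.
2. Inner `except ValueError` matches → `elements.append(5)` → elements = [5].
3. bare `raise` re-raises ValueError.
4. Inner `finally` runs during unwinding: `elements.append(40)` → elements = [5, 40].
5. Outer `except ValueError` matches → `elements.append(68)` → elements = [5, 40, 68].
Result: [5, 40, 68]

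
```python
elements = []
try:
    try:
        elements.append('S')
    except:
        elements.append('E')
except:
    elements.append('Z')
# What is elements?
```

Step-by-step execution trace:
1. Inner try: `elements.append('S')` → elements = ['S']. No exception raised.
2. Inner `except` is skipped.
3. Inner try completes normally; outer `except` is skipped.
Result: ['S']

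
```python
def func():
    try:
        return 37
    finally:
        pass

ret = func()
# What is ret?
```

Step-by-step execution trace:
1. `func()` enters try: `return 37` sets pending return value 37.
2. Before returning, `finally: pass` runs (no effect).
3. func() returns 37 → ret = 37.
Result: 37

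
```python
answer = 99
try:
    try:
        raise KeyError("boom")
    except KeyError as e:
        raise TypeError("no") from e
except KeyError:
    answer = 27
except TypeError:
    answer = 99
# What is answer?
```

Step-by-step execution trace:
1. Inner try raises KeyError; inner `except KeyError as e` catches it.
2. `raise TypeError(...) from e` raises TypeError (KeyError is attached as __cause__, but only TypeError is active).
3. Outer `except KeyError` does not match TypeError; skipped.
4. Outer `except TypeError` matches → answer = 99.
Result: 99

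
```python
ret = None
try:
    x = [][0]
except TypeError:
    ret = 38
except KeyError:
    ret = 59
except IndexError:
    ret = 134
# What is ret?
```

Step-by-step execution trace:
1. `x = [][0]` raises IndexError.
2. `except TypeError` does not match IndexError; skipped.
3. `except KeyError` does not match IndexError; skipped.
4. `except IndexError` matches → ret = 134.
Result: 134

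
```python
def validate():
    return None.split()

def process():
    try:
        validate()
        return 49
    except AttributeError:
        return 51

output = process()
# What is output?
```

Step-by-step execution trace:
1. `process()` calls `validate()`.
2. `validate()` evaluates `None.split()`, which raises AttributeError; it propagates to the caller.
3. `return 49` is not reached.
4. `except AttributeError` in process matches → returns 51.
5. output = 51.
Result: 51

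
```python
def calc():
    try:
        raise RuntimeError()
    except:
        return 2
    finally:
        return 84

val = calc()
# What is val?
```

Step-by-step execution trace:
1. `calc()` enters try: `raise RuntimeError()` raises RuntimeError.
2. bare `except` matches → `return 2` sets pending return value 2.
3. Before returning, `finally: return 84` runs and overrides the pending return.
4. calc() returns 84 → val = 84.
Result: 84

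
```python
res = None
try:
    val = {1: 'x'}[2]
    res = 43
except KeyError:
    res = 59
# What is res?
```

Step-by-step execution trace:
1. `val = {1: 'x'}[2]` raises KeyError.
2. `res = 43` is not reached.
3. `except KeyError` matches → res = 59.
Result: 59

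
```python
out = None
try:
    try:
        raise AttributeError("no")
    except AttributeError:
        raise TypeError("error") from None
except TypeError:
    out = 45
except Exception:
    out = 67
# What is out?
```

Step-by-step execution trace:
1. Inner try raises AttributeError; inner `except AttributeError` catches it.
2. `raise TypeError(...) from None` raises TypeError (from None suppresses __context__, but the active exception is still TypeError).
3. Outer `except TypeError` matches → out = 45.
4. `except Exception` is not reached.
Result: 45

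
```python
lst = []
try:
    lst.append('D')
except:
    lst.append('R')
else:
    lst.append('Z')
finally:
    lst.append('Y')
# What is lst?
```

Step-by-step execution trace:
1. try: `lst.append('D')` → lst = ['D']. No exception raised.
2. `except` is skipped.
3. `else` runs: `lst.append('Z')` → lst = ['D', 'Z'].
4. `finally` always runs: `lst.append('Y')` → lst = ['D', 'Z', 'Y'].
Result: ['D', 'Z', 'Y']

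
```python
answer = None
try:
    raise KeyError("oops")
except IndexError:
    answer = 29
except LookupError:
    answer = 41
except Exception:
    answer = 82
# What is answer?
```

Step-by-step execution trace:
1. `raise KeyError(...)` raises KeyError.
2. `except IndexError` does not match (KeyError is not a subclass of IndexError); skipped.
3. `except LookupError` matches (KeyError is a subclass of LookupError) → answer = 41.
4. `except Exception` is not reached.
Result: 41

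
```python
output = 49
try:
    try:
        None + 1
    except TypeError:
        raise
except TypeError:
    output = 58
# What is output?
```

Step-by-step execution trace:
1. Inner try: `None + 1` raises TypeError.
2. Inner `except TypeError` matches; bare `raise` re-raises the same TypeError.
3. Outer `except TypeError` matches → output = 58.
Result: 58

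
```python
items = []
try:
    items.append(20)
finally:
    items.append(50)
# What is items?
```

Step-by-step execution trace:
1. try: `items.append(20)` → items = [20].
2. The try body completes without raising.
3. finally always runs: `items.append(50)` → items = [20, 50].
Result: [20, 50]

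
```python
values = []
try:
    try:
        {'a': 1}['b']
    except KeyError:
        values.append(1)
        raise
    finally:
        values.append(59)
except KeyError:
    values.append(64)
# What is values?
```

Step-by-step execution trace:
1. Inner try: `{'a': 1}['b']` raises KeyError.
2. Inner `except KeyError` matches → `values.append(1)` → values = [1].
3. bare `raise` re-raises KeyError.
4. Inner `finally` runs during unwinding: `values.append(59)` → values = [1, 59].
5. Outer `except KeyError` matches → `values.append(64)` → values = [1, 59, 64].
Result: [1, 59, 64]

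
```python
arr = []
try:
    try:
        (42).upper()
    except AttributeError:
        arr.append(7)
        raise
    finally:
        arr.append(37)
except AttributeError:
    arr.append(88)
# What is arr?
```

Step-by-step execution trace:
1. Inner try: `(42).upper()` raises AttributeError.
2. Inner `except AttributeError` matches → `arr.append(7)` → arr = [7].
3. bare `raise` re-raises AttributeError.
4. Inner `finally` runs during unwinding: `arr.append(37)` → arr = [7, 37].
5. Outer `except AttributeError` matches → `arr.append(88)` → arr = [7, 37, 88].
Result: [7, 37, 88]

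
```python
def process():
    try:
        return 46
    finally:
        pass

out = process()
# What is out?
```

Step-by-step execution trace:
1. `process()` enters try: `return 46` sets pending return value 46.
2. Before returning, `finally: pass` runs (no effect).
3. process() returns 46 → out = 46.
Result: 46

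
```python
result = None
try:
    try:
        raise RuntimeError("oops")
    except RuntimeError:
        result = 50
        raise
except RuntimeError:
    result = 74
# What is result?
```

Step-by-step execution trace:
1. Inner try: `raise RuntimeError("oops")` raises RuntimeError.
2. Inner `except RuntimeError` matches → result = 50.
3. bare `raise` re-raises the same RuntimeError.
4. Outer `except RuntimeError` matches → result = 74.
Result: 74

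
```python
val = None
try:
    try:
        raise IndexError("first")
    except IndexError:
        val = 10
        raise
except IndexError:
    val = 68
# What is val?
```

Step-by-step execution trace:
1. Inner try: `raise IndexError("first")` raises IndexError.
2. Inner `except IndexError` matches → val = 10.
3. bare `raise` re-raises the same IndexError.
4. Outer `except IndexError` matches → val = 68.
Result: 68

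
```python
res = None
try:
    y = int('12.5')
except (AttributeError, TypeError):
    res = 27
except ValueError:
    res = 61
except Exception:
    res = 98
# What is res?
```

Step-by-step execution trace:
1. `y = int('12.5')` raises ValueError.
2. `except (AttributeError, TypeError)` does not match ValueError; skipped.
3. `except ValueError` matches (exact type match) → res = 61.
4. `except Exception` is not reached.
Result: 61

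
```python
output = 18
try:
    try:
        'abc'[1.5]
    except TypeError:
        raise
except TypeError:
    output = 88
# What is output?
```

Step-by-step execution trace:
1. Inner try: `'abc'[1.5]` raises TypeError.
2. Inner `except TypeError` matches; bare `raise` re-raises the same TypeError.
3. Outer `except TypeError` matches → output = 88.
Result: 88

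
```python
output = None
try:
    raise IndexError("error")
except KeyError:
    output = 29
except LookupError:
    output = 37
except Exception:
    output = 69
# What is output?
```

Step-by-step execution trace:
1. `raise IndexError(...)` raises IndexError.
2. `except KeyError` does not match (IndexError is not a subclass of KeyError); skipped.
3. `except LookupError` matches (IndexError is a subclass of LookupError) → output = 37.
4. `except Exception` is not reached.
Result: 37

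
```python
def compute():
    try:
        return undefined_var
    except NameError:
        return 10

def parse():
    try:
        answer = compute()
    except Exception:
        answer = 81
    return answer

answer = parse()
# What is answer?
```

Step-by-step execution trace:
1. `parse()` calls `compute()`.
2. In compute: `undefined_var` raises NameError; `except NameError` catches it → returns 10.
3. In parse: `answer = compute()` → answer = 10. No exception reaches parse.
4. `except Exception` is skipped; parse returns 10.
5. answer = 10.
Result: 10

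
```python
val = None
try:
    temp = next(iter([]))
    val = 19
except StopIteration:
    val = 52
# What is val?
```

Step-by-step execution trace:
1. `temp = next(iter([]))` raises StopIteration.
2. `val = 19` is not reached.
3. `except StopIteration` matches → val = 52.
Result: 52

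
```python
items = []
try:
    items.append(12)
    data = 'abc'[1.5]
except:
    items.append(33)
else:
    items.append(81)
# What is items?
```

Step-by-step execution trace:
1. try: `items.append(12)` → items = [12].
2. `data = 'abc'[1.5]` raises TypeError.
3. bare `except` matches → `items.append(33)` → items = [12, 33].
4. `else` is skipped (an exception was raised).
Result: [12, 33]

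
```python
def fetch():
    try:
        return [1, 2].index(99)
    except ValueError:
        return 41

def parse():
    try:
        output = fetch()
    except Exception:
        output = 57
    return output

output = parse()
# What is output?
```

Step-by-step execution trace:
1. `parse()` calls `fetch()`.
2. In fetch: `[1, 2].index(99)` raises ValueError; `except ValueError` catches it → returns 41.
3. In parse: `output = fetch()` → output = 41. No exception reaches parse.
4. `except Exception` is skipped; parse returns 41.
5. output = 41.
Result: 41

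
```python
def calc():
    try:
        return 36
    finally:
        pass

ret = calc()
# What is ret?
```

Step-by-step execution trace:
1. `calc()` enters try: `return 36` sets pending return value 36.
2. Before returning, `finally: pass` runs (no effect).
3. calc() returns 36 → ret = 36.
Result: 36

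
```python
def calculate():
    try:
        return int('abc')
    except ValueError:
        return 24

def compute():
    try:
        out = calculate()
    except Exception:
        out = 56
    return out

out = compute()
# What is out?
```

Step-by-step execution trace:
1. `compute()` calls `calculate()`.
2. In calculate: `int('abc')` raises ValueError; `except ValueError` catches it → returns 24.
3. In compute: `out = calculate()` → out = 24. No exception reaches compute.
4. `except Exception` is skipped; compute returns 24.
5. out = 24.
Result: 24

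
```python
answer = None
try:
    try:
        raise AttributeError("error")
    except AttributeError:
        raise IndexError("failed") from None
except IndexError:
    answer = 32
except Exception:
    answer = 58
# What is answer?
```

Step-by-step execution trace:
1. Inner try raises AttributeError; inner `except AttributeError` catches it.
2. `raise IndexError(...) from None` raises IndexError (from None suppresses __context__, but the active exception is still IndexError).
3. Outer `except IndexError` matches → answer = 32.
4. `except Exception` is not reached.
Result: 32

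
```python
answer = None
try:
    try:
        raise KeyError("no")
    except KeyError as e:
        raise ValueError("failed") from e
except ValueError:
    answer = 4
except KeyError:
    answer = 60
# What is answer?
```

Step-by-step execution trace:
1. Inner try raises KeyError; inner `except KeyError as e` catches it.
2. `raise ValueError(...) from e` raises ValueError (KeyError is attached as __cause__, but only ValueError is active).
3. Outer `except ValueError` matches → answer = 4.
4. `except KeyError` is not reached.
Result: 4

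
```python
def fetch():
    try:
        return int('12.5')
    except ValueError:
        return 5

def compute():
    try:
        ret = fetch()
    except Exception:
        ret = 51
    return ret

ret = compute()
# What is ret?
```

Step-by-step execution trace:
1. `compute()` calls `fetch()`.
2. In fetch: `int('12.5')` raises ValueError; `except ValueError` catches it → returns 5.
3. In compute: `ret = fetch()` → ret = 5. No exception reaches compute.
4. `except Exception` is skipped; compute returns 5.
5. ret = 5.
Result: 5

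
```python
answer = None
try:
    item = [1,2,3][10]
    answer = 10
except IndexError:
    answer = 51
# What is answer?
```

Step-by-step execution trace:
1. `item = [1,2,3][10]` raises IndexError.
2. `answer = 10` is not reached.
3. `except IndexError` matches → answer = 51.
Result: 51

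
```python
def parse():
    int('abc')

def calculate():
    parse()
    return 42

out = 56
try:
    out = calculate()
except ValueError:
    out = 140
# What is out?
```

Step-by-step execution trace:
1. out starts at 56.
2. try: `calculate()` calls `parse()`.
3. `parse()` evaluates `int('abc')`, which raises ValueError; it propagates through calculate (uncaught).
4. `return 42` in calculate is not reached; the assignment to out does not complete.
5. `except ValueError` matches → out = 140.
Result: 140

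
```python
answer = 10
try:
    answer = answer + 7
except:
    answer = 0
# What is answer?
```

Step-by-step execution trace:
1. answer starts at 10.
2. try: `answer = answer + 7` → answer = 17. No exception raised.
3. `except` is skipped.
Result: 17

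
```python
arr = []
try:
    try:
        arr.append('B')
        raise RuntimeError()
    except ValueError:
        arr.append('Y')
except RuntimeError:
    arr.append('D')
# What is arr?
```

Step-by-step execution trace:
1. Inner try: `arr.append('B')` → arr = ['B'].
2. `raise RuntimeError()` raises RuntimeError.
3. Inner `except ValueError` does not match RuntimeError; exception propagates to outer try.
4. Outer `except RuntimeError` matches → `arr.append('D')` → arr = ['B', 'D'].
Result: ['B', 'D']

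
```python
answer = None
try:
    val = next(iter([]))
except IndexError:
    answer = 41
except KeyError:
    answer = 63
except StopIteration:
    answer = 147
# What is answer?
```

Step-by-step execution trace:
1. `val = next(iter([]))` raises StopIteration.
2. `except IndexError` does not match StopIteration; skipped.
3. `except KeyError` does not match StopIteration; skipped.
4. `except StopIteration` matches → answer = 147.
Result: 147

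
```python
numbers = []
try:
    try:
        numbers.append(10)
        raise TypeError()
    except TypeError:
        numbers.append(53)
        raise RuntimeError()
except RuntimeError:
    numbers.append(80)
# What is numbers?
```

Step-by-step execution trace:
1. Inner try: `numbers.append(10)` → numbers = [10].
2. `raise TypeError()` raises TypeError.
3. Inner `except TypeError` matches → `numbers.append(53)` → numbers = [10, 53].
4. `raise RuntimeError()` raises RuntimeError; propagates to outer try.
5. Outer `except RuntimeError` matches → `numbers.append(80)` → numbers = [10, 53, 80].
Result: [10, 53, 80]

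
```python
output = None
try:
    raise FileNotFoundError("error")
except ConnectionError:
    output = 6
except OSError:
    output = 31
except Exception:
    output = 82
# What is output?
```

Step-by-step execution trace:
1. `raise FileNotFoundError(...)` raises FileNotFoundError.
2. `except ConnectionError` does not match (FileNotFoundError is not a subclass of ConnectionError); skipped.
3. `except OSError` matches (FileNotFoundError is a subclass of OSError) → output = 31.
4. `except Exception` is not reached.
Result: 31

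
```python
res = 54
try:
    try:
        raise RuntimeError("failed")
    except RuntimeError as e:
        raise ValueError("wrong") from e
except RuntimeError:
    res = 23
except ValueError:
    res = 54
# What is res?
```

Step-by-step execution trace:
1. Inner try raises RuntimeError; inner `except RuntimeError as e` catches it.
2. `raise ValueError(...) from e` raises ValueError (RuntimeError is attached as __cause__, but only ValueError is active).
3. Outer `except RuntimeError` does not match ValueError; skipped.
4. Outer `except ValueError` matches → res = 54.
Result: 54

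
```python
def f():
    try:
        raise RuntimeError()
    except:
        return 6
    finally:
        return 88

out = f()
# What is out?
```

Step-by-step execution trace:
1. `f()` enters try: `raise RuntimeError()` raises RuntimeError.
2. bare `except` matches → `return 6` sets pending return value 6.
3. Before returning, `finally: return 88` runs and overrides the pending return.
4. f() returns 88 → out = 88.
Result: 88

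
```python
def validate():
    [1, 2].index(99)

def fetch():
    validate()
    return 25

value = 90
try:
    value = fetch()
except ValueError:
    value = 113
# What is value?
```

Step-by-step execution trace:
1. value starts at 90.
2. try: `fetch()` calls `validate()`.
3. `validate()` evaluates `[1, 2].index(99)`, which raises ValueError; it propagates through fetch (uncaught).
4. `return 25` in fetch is not reached; the assignment to value does not complete.
5. `except ValueError` matches → value = 113.
Result: 113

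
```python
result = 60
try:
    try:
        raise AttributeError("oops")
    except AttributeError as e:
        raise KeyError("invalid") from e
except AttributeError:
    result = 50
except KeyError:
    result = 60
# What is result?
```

Step-by-step execution trace:
1. Inner try raises AttributeError; inner `except AttributeError as e` catches it.
2. `raise KeyError(...) from e` raises KeyError (AttributeError is attached as __cause__, but only KeyError is active).
3. Outer `except AttributeError` does not match KeyError; skipped.
4. Outer `except KeyError` matches → result = 60.
Result: 60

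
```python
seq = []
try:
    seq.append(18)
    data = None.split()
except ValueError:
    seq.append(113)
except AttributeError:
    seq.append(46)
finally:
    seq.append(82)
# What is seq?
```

Step-by-step execution trace:
1. try: `seq.append(18)` → seq = [18].
2. `data = None.split()` raises AttributeError.
3. `except ValueError` does not match AttributeError; skipped.
4. `except AttributeError` matches → `seq.append(46)` → seq = [18, 46].
5. finally always runs: `seq.append(82)` → seq = [18, 46, 82].
Result: [18, 46, 82]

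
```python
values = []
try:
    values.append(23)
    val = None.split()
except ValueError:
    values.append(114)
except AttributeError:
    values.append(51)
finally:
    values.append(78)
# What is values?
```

Step-by-step execution trace:
1. try: `values.append(23)` → values = [23].
2. `val = None.split()` raises AttributeError.
3. `except ValueError` does not match AttributeError; skipped.
4. `except AttributeError` matches → `values.append(51)` → values = [23, 51].
5. finally always runs: `values.append(78)` → values = [23, 51, 78].
Result: [23, 51, 78]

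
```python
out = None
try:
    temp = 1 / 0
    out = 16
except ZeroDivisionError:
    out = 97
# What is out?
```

Step-by-step execution trace:
1. `temp = 1 / 0` raises ZeroDivisionError.
2. `out = 16` is not reached.
3. `except ZeroDivisionError` matches → out = 97.
Result: 97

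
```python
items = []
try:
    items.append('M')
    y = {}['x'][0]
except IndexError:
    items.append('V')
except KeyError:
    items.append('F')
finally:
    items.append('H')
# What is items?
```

Step-by-step execution trace:
1. try: `items.append('M')` → items = ['M'].
2. `y = {}['x'][0]` raises KeyError.
3. `except IndexError` does not match KeyError; skipped.
4. `except KeyError` matches → `items.append('F')` → items = ['M', 'F'].
5. finally always runs: `items.append('H')` → items = ['M', 'F', 'H'].
Result: ['M', 'F', 'H']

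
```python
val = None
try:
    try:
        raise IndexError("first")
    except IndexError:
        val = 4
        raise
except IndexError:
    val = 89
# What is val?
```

Step-by-step execution trace:
1. Inner try: `raise IndexError("first")` raises IndexError.
2. Inner `except IndexError` matches → val = 4.
3. bare `raise` re-raises the same IndexError.
4. Outer `except IndexError` matches → val = 89.
Result: 89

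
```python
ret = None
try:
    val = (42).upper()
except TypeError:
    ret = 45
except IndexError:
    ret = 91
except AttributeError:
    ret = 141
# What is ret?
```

Step-by-step execution trace:
1. `val = (42).upper()` raises AttributeError.
2. `except TypeError` does not match AttributeError; skipped.
3. `except IndexError` does not match AttributeError; skipped.
4. `except AttributeError` matches → ret = 141.
Result: 141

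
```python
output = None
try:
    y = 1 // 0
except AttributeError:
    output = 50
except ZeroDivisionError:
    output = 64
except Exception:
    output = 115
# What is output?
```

Step-by-step execution trace:
1. `y = 1 // 0` raises ZeroDivisionError.
2. `except AttributeError` does not match ZeroDivisionError; skipped.
3. `except ZeroDivisionError` matches → output = 64.
4. Remaining except clauses are skipped.
Result: 64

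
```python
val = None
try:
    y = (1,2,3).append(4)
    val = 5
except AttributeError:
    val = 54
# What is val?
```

Step-by-step execution trace:
1. `y = (1,2,3).append(4)` raises AttributeError.
2. `val = 5` is not reached.
3. `except AttributeError` matches → val = 54.
Result: 54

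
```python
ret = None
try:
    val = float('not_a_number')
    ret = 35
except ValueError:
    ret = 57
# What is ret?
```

Step-by-step execution trace:
1. `val = float('not_a_number')` raises ValueError.
2. `ret = 35` is not reached.
3. `except ValueError` matches → ret = 57.
Result: 57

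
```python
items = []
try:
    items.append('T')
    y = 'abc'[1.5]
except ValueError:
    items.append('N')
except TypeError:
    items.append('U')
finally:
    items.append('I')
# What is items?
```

Step-by-step execution trace:
1. try: `items.append('T')` → items = ['T'].
2. `y = 'abc'[1.5]` raises TypeError.
3. `except ValueError` does not match TypeError; skipped.
4. `except TypeError` matches → `items.append('U')` → items = ['T', 'U'].
5. finally always runs: `items.append('I')` → items = ['T', 'U', 'I'].
Result: ['T', 'U', 'I']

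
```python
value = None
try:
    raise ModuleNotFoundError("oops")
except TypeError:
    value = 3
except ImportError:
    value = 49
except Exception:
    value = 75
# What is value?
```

Step-by-step execution trace:
1. `raise ModuleNotFoundError(...)` raises ModuleNotFoundError.
2. `except TypeError` does not match (ModuleNotFoundError is not a subclass of TypeError); skipped.
3. `except ImportError` matches (ModuleNotFoundError is a subclass of ImportError) → value = 49.
4. `except Exception` is not reached.
Result: 49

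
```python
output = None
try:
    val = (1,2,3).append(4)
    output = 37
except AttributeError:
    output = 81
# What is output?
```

Step-by-step execution trace:
1. `val = (1,2,3).append(4)` raises AttributeError.
2. `output = 37` is not reached.
3. `except AttributeError` matches → output = 81.
Result: 81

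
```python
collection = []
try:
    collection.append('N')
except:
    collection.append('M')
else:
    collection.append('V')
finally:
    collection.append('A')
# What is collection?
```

Step-by-step execution trace:
1. try: `collection.append('N')` → collection = ['N']. No exception raised.
2. `except` is skipped.
3. `else` runs: `collection.append('V')` → collection = ['N', 'V'].
4. `finally` always runs: `collection.append('A')` → collection = ['N', 'V', 'A'].
Result: ['N', 'V', 'A']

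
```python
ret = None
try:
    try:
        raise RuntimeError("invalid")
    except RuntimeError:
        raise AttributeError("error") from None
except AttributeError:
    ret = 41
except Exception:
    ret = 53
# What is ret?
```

Step-by-step execution trace:
1. Inner try raises RuntimeError; inner `except RuntimeError` catches it.
2. `raise AttributeError(...) from None` raises AttributeError (from None suppresses __context__, but the active exception is still AttributeError).
3. Outer `except AttributeError` matches → ret = 41.
4. `except Exception` is not reached.
Result: 41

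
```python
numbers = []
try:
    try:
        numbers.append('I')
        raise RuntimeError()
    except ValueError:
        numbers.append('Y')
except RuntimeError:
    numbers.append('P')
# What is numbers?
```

Step-by-step execution trace:
1. Inner try: `numbers.append('I')` → numbers = ['I'].
2. `raise RuntimeError()` raises RuntimeError.
3. Inner `except ValueError` does not match RuntimeError; exception propagates to outer try.
4. Outer `except RuntimeError` matches → `numbers.append('P')` → numbers = ['I', 'P'].
Result: ['I', 'P']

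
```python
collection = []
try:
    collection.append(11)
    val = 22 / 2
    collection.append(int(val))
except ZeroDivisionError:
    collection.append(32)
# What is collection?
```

Step-by-step execution trace:
1. try: `collection.append(11)` → collection = [11].
2. `val = 22 / 2` → val = 11.0. No exception raised.
3. `collection.append(int(val))` → collection = [11, 11].
4. `except ZeroDivisionError` is skipped (no exception was raised).
Result: [11, 11]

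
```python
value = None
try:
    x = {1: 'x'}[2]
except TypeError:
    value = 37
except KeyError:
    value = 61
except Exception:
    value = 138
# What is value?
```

Step-by-step execution trace:
1. `x = {1: 'x'}[2]` raises KeyError.
2. `except TypeError` does not match KeyError; skipped.
3. `except KeyError` matches → value = 61.
4. Remaining except clauses are skipped.
Result: 61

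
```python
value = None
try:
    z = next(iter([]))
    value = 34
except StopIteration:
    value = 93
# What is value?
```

Step-by-step execution trace:
1. `z = next(iter([]))` raises StopIteration.
2. `value = 34` is not reached.
3. `except StopIteration` matches → value = 93.
Result: 93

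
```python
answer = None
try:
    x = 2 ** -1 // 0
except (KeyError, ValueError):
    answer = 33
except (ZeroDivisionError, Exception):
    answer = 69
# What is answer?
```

Step-by-step execution trace:
1. `x = 2 ** -1 // 0` raises ZeroDivisionError.
2. `except (KeyError, ValueError)` does not match ZeroDivisionError; skipped.
3. `except (ZeroDivisionError, Exception)` matches (ZeroDivisionError is in the tuple) → answer = 69.
Result: 69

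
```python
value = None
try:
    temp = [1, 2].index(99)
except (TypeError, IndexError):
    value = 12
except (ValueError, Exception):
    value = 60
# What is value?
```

Step-by-step execution trace:
1. `temp = [1, 2].index(99)` raises ValueError.
2. `except (TypeError, IndexError)` does not match ValueError; skipped.
3. `except (ValueError, Exception)` matches (ValueError is in the tuple) → value = 60.
Result: 60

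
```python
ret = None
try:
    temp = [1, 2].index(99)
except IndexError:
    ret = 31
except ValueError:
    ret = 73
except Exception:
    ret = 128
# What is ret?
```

Step-by-step execution trace:
1. `temp = [1, 2].index(99)` raises ValueError.
2. `except IndexError` does not match ValueError; skipped.
3. `except ValueError` matches → ret = 73.
4. Remaining except clauses are skipped.
Result: 73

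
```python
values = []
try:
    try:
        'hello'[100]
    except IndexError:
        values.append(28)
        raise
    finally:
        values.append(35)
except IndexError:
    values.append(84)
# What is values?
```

Step-by-step execution trace:
1. Inner try: `'hello'[100]` raises IndexError.
2. Inner `except IndexError` matches → `values.append(28)` → values = [28].
3. bare `raise` re-raises IndexError.
4. Inner `finally` runs during unwinding: `values.append(35)` → values = [28, 35].
5. Outer `except IndexError` matches → `values.append(84)` → values = [28, 35, 84].
Result: [28, 35, 84]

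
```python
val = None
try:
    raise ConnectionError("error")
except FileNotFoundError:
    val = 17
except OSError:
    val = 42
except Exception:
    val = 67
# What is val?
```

Step-by-step execution trace:
1. `raise ConnectionError(...)` raises ConnectionError.
2. `except FileNotFoundError` does not match (ConnectionError is not a subclass of FileNotFoundError); skipped.
3. `except OSError` matches (ConnectionError is a subclass of OSError) → val = 42.
4. `except Exception` is not reached.
Result: 42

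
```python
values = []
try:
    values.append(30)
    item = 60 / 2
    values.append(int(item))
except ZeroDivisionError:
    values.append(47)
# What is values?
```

Step-by-step execution trace:
1. try: `values.append(30)` → values = [30].
2. `item = 60 / 2` → item = 30.0. No exception raised.
3. `values.append(int(item))` → values = [30, 30].
4. `except ZeroDivisionError` is skipped (no exception was raised).
Result: [30, 30]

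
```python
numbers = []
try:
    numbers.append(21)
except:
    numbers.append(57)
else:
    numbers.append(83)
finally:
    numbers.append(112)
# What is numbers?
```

Step-by-step execution trace:
1. try: `numbers.append(21)` → numbers = [21]. No exception raised.
2. `except` is skipped.
3. `else` runs: `numbers.append(83)` → numbers = [21, 83].
4. `finally` always runs: `numbers.append(112)` → numbers = [21, 83, 112].
Result: [21, 83, 112]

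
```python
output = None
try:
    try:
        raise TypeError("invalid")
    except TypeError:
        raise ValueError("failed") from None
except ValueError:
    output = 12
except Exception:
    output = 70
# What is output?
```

Step-by-step execution trace:
1. Inner try raises TypeError; inner `except TypeError` catches it.
2. `raise ValueError(...) from None` raises ValueError (from None suppresses __context__, but the active exception is still ValueError).
3. Outer `except ValueError` matches → output = 12.
4. `except Exception` is not reached.
Result: 12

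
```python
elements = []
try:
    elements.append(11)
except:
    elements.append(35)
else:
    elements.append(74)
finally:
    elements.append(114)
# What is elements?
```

Step-by-step execution trace:
1. try: `elements.append(11)` → elements = [11]. No exception raised.
2. `except` is skipped.
3. `else` runs: `elements.append(74)` → elements = [11, 74].
4. `finally` always runs: `elements.append(114)` → elements = [11, 74, 114].
Result: [11, 74, 114]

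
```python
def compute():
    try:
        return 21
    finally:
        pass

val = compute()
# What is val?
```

Step-by-step execution trace:
1. `compute()` enters try: `return 21` sets pending return value 21.
2. Before returning, `finally: pass` runs (no effect).
3. compute() returns 21 → val = 21.
Result: 21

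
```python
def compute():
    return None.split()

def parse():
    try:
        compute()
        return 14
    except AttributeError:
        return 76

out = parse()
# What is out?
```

Step-by-step execution trace:
1. `parse()` calls `compute()`.
2. `compute()` evaluates `None.split()`, which raises AttributeError; it propagates to the caller.
3. `return 14` is not reached.
4. `except AttributeError` in parse matches → returns 76.
5. out = 76.
Result: 76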